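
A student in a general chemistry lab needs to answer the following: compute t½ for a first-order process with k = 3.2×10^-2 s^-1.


t½ = ln2/k = 0.693147/(3.2×10^-2 s^-1)
= 21.66 s

21.66 s


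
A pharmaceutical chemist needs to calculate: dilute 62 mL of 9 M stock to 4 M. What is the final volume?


C1V1 = C2V2
9 × 62 = 4 × V2
V2 = 558/4 = 139.5 mL

139.5 mL


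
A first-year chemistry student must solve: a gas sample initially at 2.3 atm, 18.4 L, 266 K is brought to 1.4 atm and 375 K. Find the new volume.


P1V1/T1 = P2V2/T2
V2 = P1V1T2/(T1P2)
= 2.3×18.4×375/(266×1.4)
= 42.615 L

42.615 L


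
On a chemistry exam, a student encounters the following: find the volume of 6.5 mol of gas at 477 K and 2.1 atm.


PV = nRT  (R = 0.08206 L·atm/(mol·K))
V = nRT/P = 6.5×0.08206×477/2.1
= 121.156 L

121.156 L


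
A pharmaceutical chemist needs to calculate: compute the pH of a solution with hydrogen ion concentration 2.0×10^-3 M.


pH = -log10([H+]) = -log10(2.0×10^-3)
= 3 - log10(2.0)
= 3 - 0.3
= 2.7

2.7


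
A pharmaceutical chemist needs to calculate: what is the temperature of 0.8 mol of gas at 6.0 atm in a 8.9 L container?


PV = nRT  (R = 0.08206 L·atm/(mol·K))
T = PV/(nR) = 6.0×8.9/(0.8×0.08206)
= 53.40/0.065648
= 813.43 K

813.43 K


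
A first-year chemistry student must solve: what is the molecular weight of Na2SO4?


M(Na2SO4) = 2×22.99 + 1×32.07 + 4×16.0
= 45.98 + 32.07 + 64.0
= 142.05 g/mol

142.05 g/mol


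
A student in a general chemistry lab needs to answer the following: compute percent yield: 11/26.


% yield = actual/theoretical × 100
= 11/26 × 100
= 42.31%

42.31%


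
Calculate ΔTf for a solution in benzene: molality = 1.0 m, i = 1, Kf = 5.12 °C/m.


ΔTf = Kf × m × i
= 5.12 × 1.0 × 1
= 5.12 °C

5.12 °C


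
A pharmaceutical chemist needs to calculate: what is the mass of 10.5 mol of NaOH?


M(NaOH) = 40.0 g/mol
mass = n × M = 10.5 × 40.0 = 420.00 g

420.00 g


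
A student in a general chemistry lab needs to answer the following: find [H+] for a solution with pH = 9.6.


[H+] = 10^(-pH) = 10^(-9.6)
= 2.51×10^-10 M

2.51×10^-10 M


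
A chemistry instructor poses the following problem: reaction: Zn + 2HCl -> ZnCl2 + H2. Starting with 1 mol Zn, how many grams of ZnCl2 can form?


Mole ratio ZnCl2:Zn = 1:1
n(ZnCl2) = 1 × 1/1 = 1.000 mol
mass = 1.000 × 136.28 = 136.28 g

136.28 g


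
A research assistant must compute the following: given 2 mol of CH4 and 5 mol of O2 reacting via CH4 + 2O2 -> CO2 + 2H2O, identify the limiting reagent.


Mole ratio available / coefficient:
  CH4: 2/1 = 2.000
  O2: 5/2 = 2.500
Smaller ratio is limiting.

CH4


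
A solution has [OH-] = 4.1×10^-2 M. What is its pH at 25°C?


pOH = -log10([OH-]) = -log10(4.1×10^-2)
= 2 - log10(4.1) = 1.39
pH = 14 - pOH = 14 - 1.39 = 12.61

12.61


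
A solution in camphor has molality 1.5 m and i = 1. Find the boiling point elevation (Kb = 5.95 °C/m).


ΔTb = Kb × m × i
= 5.95 × 1.5 × 1
= 8.925 °C

8.925 °C


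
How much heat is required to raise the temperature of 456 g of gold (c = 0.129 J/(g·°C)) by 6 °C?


q = mcΔT = 456 × 0.129 × 6
= 352.94 J

352.94 J


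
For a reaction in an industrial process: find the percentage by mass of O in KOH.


M(KOH) = 1×39.1 + 1×16.0 + 1×1.008 = 56.108 g/mol
Mass of O = 1 × 16.0 = 16.00 g/mol
% O = 16.00/56.108 × 100 = 28.52%

28.52%


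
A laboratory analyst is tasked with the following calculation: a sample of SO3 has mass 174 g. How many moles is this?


M(SO3) = 80.07 g/mol
n = mass/M = 174/80.07 = 2.1731 mol

2.1731 mol


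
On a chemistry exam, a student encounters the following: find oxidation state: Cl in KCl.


halide: -1
Oxidation number: -1

-1


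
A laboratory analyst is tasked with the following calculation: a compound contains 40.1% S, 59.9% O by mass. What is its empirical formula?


Assume 100 g sample. Moles of each element:
  S: 40.1/32.07 = 1.25 mol
  O: 59.9/16.0 = 3.744 mol
Divide by smallest (1.25):
  S: 1.25/1.25 = 1.0
  O: 3.744/1.25 = 3.0
Empirical formula: SO3

SO3


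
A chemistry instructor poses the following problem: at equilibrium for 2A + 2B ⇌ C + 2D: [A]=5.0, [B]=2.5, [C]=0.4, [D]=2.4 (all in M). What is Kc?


Kc = [C][D]^2/([A]^2[B]^2)
= (0.4^1 × 2.4^2)/(5.0^2 × 2.5^2)
= 2.304/156.25
= 0.01475

0.01475


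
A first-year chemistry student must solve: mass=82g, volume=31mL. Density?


ρ = mass/volume
= 82/31
= 2.645 g/mL

2.645 g/mL


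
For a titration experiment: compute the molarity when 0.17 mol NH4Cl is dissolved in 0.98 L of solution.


M = n/V = 0.17/0.98 = 0.173 mol/L

0.173 M


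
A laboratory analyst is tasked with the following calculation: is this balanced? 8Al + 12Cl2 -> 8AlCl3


Equation: 8Al + 12Cl2 -> 8AlCl3
Check atoms: Al: 8=8, Cl: 24=24
Balanced

Yes, balanced


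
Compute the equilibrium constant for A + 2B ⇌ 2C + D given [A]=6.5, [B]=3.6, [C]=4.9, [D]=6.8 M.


Kc = [C]^2[D]/([A][B]^2)
= (4.9^2 × 6.8^1)/(6.5^1 × 3.6^2)
= 163.268/84.24
= 1.938

1.938


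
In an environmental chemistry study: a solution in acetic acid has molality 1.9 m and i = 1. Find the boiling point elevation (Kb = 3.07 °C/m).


ΔTb = Kb × m × i
= 3.07 × 1.9 × 1
= 5.833 °C

5.833 °C


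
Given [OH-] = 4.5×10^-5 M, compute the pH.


pOH = -log10([OH-]) = -log10(4.5×10^-5)
= 5 - log10(4.5) = 4.35
pH = 14 - pOH = 14 - 4.35 = 9.65

9.65


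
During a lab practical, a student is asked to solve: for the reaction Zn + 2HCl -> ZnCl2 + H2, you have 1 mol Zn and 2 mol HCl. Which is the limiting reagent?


Mole ratio available / coefficient:
  Zn: 1/1 = 1.000
  HCl: 2/2 = 1.000
Smaller ratio is limiting.

neither (stoichiometric); Zn and HCl are fully consumed


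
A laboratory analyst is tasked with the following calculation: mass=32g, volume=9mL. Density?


ρ = mass/volume
= 32/9
= 3.556 g/mL

3.556 g/mL


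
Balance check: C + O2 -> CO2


Equation: C + O2 -> CO2
Check atoms: C: 1=1, O: 2=2
Balanced

Yes, balanced


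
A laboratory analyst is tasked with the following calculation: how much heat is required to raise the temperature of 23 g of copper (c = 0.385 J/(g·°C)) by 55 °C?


q = mcΔT = 23 × 0.385 × 55
= 487.03 J

487.03 J


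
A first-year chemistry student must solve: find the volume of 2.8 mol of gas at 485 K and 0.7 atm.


PV = nRT  (R = 0.08206 L·atm/(mol·K))
V = nRT/P = 2.8×0.08206×485/0.7
= 159.196 L

159.196 L


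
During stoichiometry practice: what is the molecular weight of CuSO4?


M(CuSO4) = 1×63.55 + 1×32.07 + 4×16.0
= 63.55 + 32.07 + 64.0
= 159.62 g/mol

159.62 g/mol


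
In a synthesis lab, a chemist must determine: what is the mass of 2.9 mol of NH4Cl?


M(NH4Cl) = 53.49 g/mol
mass = n × M = 2.9 × 53.49 = 155.12 g

155.12 g


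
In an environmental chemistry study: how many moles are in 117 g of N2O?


M(N2O) = 44.02 g/mol
n = mass/M = 117/44.02 = 2.6579 mol

2.6579 mol


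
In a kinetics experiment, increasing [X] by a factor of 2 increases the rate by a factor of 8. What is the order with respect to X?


rate ∝ [X]^n
2^n = 8 → n = 3
Order in X: 3

3


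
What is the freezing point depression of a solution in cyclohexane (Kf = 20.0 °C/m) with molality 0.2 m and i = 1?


ΔTf = Kf × m × i
= 20.0 × 0.2 × 1
= 4.0 °C

4.0 °C


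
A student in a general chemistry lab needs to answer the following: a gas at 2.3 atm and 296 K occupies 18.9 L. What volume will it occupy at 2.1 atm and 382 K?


P1V1/T1 = P2V2/T2
V2 = P1V1T2/(T1P2)
= 2.3×18.9×382/(296×2.1)
= 26.714 L

26.714 L


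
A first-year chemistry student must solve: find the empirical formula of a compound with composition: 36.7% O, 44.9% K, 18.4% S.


Assume 100 g sample. Moles of each element:
  O: 36.7/16.0 = 2.294 mol
  K: 44.9/39.1 = 1.148 mol
  S: 18.4/32.07 = 0.574 mol
Divide by smallest (0.574):
  O: 2.294/0.574 = 4.0
  K: 1.148/0.574 = 2.0
  S: 0.574/0.574 = 1.0
Empirical formula: K2SO4

K2SO4


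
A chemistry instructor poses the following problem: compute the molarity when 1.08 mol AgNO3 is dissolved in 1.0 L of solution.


M = n/V = 1.08/1.0 = 1.080 mol/L

1.080 M


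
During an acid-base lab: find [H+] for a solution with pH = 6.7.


[H+] = 10^(-pH) = 10^(-6.7)
= 2.0×10^-7 M

2.0×10^-7 M


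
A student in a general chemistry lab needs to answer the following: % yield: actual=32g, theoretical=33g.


% yield = actual/theoretical × 100
= 32/33 × 100
= 96.97%

96.97%


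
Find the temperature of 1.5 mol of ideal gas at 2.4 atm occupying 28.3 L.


PV = nRT  (R = 0.08206 L·atm/(mol·K))
T = PV/(nR) = 2.4×28.3/(1.5×0.08206)
= 67.92/0.123090
= 551.79 K

551.79 K


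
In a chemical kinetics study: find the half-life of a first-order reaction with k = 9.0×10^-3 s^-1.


t½ = ln2/k = 0.693147/(9.0×10^-3 s^-1)
= 77.02 s

77.02 s


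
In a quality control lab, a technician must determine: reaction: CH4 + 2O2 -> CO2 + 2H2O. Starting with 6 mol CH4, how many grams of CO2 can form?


Mole ratio CO2:CH4 = 1:1
n(CO2) = 6 × 1/1 = 6.000 mol
mass = 6.000 × 44.01 = 264.06 g

264.06 g


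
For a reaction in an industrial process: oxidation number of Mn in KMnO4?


(+1) + x + 4(-2) = 0, so x = +7
Oxidation number: +7

+7


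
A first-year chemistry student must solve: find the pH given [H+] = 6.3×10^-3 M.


pH = -log10([H+]) = -log10(6.3×10^-3)
= 3 - log10(6.3)
= 3 - 0.8
= 2.2

2.2


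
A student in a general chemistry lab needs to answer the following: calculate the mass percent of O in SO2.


M(SO2) = 1×32.07 + 2×16.0 = 64.07 g/mol
Mass of O = 2 × 16.0 = 32.00 g/mol
% O = 32.00/64.07 × 100 = 49.95%

49.95%


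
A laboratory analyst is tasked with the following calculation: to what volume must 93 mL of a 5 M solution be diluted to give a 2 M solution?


C1V1 = C2V2
5 × 93 = 2 × V2
V2 = 465/2 = 232.5 mL

232.5 mL


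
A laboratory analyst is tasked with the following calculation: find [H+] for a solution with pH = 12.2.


[H+] = 10^(-pH) = 10^(-12.2)
= 6.31×10^-13 M

6.31×10^-13 M


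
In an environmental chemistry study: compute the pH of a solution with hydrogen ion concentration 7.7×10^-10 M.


pH = -log10([H+]) = -log10(7.7×10^-10)
= 10 - log10(7.7)
= 10 - 0.89
= 9.11

9.11


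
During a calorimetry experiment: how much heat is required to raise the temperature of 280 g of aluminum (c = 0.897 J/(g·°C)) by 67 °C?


q = mcΔT = 280 × 0.897 × 67
= 16827.72 J

16827.72 J


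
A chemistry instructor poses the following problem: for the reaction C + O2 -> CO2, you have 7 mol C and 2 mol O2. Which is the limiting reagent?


Mole ratio available / coefficient:
  C: 7/1 = 7.000
  O2: 2/1 = 2.000
Smaller ratio is limiting.

O2


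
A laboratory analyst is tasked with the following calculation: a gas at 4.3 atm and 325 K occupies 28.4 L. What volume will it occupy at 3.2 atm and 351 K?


P1V1/T1 = P2V2/T2
V2 = P1V1T2/(T1P2)
= 4.3×28.4×351/(325×3.2)
= 41.215 L

41.215 L


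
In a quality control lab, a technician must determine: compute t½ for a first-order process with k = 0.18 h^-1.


t½ = ln2/k = 0.693147/(0.18 h^-1)
= 3.851 h

3.851 h


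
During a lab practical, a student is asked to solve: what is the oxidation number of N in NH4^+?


x + 4(+1) = +1, so x = -3
Oxidation number: -3

-3


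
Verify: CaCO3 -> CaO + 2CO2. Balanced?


Equation: CaCO3 -> CaO + 2CO2
Check atoms: C: 1≠2, Ca: 1=1, O: 3≠5
Not balanced

No, not balanced


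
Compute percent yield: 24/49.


% yield = actual/theoretical × 100
= 24/49 × 100
= 48.98%

48.98%


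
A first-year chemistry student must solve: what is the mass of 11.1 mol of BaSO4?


M(BaSO4) = 233.4 g/mol
mass = n × M = 11.1 × 233.4 = 2590.74 g

2590.74 g


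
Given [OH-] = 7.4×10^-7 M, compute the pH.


pOH = -log10([OH-]) = -log10(7.4×10^-7)
= 7 - log10(7.4) = 6.13
pH = 14 - pOH = 14 - 6.13 = 7.87

7.87


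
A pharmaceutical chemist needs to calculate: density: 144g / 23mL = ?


ρ = mass/volume
= 144/23
= 6.261 g/mL

6.261 g/mL


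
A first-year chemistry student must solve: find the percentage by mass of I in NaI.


M(NaI) = 1×22.99 + 1×126.9 = 149.89 g/mol
Mass of I = 1 × 126.9 = 126.90 g/mol
% I = 126.90/149.89 × 100 = 84.66%

84.66%


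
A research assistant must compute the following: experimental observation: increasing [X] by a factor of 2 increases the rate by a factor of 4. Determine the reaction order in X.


rate ∝ [X]^n
2^n = 4 → n = 2
Order in X: 2

2


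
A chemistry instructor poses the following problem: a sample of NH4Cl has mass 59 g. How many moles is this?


M(NH4Cl) = 53.49 g/mol
n = mass/M = 59/53.49 = 1.103 mol

1.103 mol


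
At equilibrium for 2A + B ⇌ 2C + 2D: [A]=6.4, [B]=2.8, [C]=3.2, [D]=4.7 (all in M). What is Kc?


Kc = [C]^2[D]^2/([A]^2[B])
= (3.2^2 × 4.7^2)/(6.4^2 × 2.8^1)
= 226.2016/114.688
= 1.972

1.972


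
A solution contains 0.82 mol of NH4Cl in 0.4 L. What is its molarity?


M = n/V = 0.82/0.4 = 2.050 mol/L

2.050 M


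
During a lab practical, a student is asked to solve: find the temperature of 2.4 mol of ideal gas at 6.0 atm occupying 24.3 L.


PV = nRT  (R = 0.08206 L·atm/(mol·K))
T = PV/(nR) = 6.0×24.3/(2.4×0.08206)
= 145.80/0.196944
= 740.31 K

740.31 K


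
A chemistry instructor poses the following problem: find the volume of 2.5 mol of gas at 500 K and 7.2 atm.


PV = nRT  (R = 0.08206 L·atm/(mol·K))
V = nRT/P = 2.5×0.08206×500/7.2
= 14.247 L

14.247 L


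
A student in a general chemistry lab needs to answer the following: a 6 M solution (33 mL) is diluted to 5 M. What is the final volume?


C1V1 = C2V2
6 × 33 = 5 × V2
V2 = 198/5 = 39.6 mL

39.6 mL


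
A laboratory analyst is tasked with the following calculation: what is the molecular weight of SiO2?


M(SiO2) = 1×28.09 + 2×16.0
= 28.09 + 32.0
= 60.09 g/mol

60.09 g/mol


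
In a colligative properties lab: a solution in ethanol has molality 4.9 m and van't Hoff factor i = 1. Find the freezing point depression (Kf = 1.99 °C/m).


ΔTf = Kf × m × i
= 1.99 × 4.9 × 1
= 9.751 °C

9.751 °C


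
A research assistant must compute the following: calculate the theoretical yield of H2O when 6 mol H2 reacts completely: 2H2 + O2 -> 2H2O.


Mole ratio H2O:H2 = 2:2
n(H2O) = 6 × 2/2 = 6.000 mol
mass = 6.000 × 18.02 = 108.12 g

108.12 g


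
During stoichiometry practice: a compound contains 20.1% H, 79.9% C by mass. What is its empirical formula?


Assume 100 g sample. Moles of each element:
  H: 20.1/1.008 = 19.94 mol
  C: 79.9/12.01 = 6.653 mol
Divide by smallest (6.653):
  H: 19.94/6.653 = 3.0
  C: 6.653/6.653 = 1.0
Empirical formula: CH3

CH3


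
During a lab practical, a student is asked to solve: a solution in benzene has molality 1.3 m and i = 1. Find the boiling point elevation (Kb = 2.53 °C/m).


ΔTb = Kb × m × i
= 2.53 × 1.3 × 1
= 3.289 °C

3.289 °C


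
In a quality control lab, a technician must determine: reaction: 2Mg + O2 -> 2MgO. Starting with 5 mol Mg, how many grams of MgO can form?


Mole ratio MgO:Mg = 2:2
n(MgO) = 5 × 2/2 = 5.000 mol
mass = 5.000 × 40.31 = 201.55 g

201.55 g


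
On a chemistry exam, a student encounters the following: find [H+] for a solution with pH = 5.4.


[H+] = 10^(-pH) = 10^(-5.4)
= 3.98×10^-6 M

3.98×10^-6 M


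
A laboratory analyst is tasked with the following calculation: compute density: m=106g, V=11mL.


ρ = mass/volume
= 106/11
= 9.636 g/mL

9.636 g/mL


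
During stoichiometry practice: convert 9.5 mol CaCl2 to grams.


M(CaCl2) = 110.98 g/mol
mass = n × M = 9.5 × 110.98 = 1054.31 g

1054.31 g


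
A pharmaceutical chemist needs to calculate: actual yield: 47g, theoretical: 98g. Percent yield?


% yield = actual/theoretical × 100
= 47/98 × 100
= 47.96%

47.96%


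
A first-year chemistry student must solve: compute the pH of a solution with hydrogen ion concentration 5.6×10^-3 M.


pH = -log10([H+]) = -log10(5.6×10^-3)
= 3 - log10(5.6)
= 3 - 0.75
= 2.25

2.25


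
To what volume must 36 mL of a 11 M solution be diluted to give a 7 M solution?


C1V1 = C2V2
11 × 36 = 7 × V2
V2 = 396/7 = 56.57 mL

56.57 mL


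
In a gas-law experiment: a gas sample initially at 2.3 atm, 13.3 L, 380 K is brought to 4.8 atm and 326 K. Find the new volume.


P1V1/T1 = P2V2/T2
V2 = P1V1T2/(T1P2)
= 2.3×13.3×326/(380×4.8)
= 5.467 L

5.467 L


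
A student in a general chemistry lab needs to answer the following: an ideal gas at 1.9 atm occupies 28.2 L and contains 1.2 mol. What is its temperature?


PV = nRT  (R = 0.08206 L·atm/(mol·K))
T = PV/(nR) = 1.9×28.2/(1.2×0.08206)
= 53.58/0.098472
= 544.11 K

544.11 K


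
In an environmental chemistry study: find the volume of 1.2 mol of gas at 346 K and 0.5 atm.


PV = nRT  (R = 0.08206 L·atm/(mol·K))
V = nRT/P = 1.2×0.08206×346/0.5
= 68.143 L

68.143 L


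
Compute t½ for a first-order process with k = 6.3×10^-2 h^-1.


t½ = ln2/k = 0.693147/(6.3×10^-2 h^-1)
= 11.00 h

11.00 h


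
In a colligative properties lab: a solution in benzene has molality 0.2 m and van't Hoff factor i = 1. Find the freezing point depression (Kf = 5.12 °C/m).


ΔTf = Kf × m × i
= 5.12 × 0.2 × 1
= 1.024 °C

1.024 °C


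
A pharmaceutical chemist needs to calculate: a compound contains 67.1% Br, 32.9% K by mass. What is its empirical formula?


Assume 100 g sample. Moles of each element:
  Br: 67.1/79.9 = 0.84 mol
  K: 32.9/39.1 = 0.841 mol
Divide by smallest (0.84):
  Br: 0.84/0.84 = 1.0
  K: 0.841/0.84 = 1.0
Empirical formula: KBr

KBr


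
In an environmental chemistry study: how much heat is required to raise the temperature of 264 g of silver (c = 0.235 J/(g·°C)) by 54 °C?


q = mcΔT = 264 × 0.235 × 54
= 3350.16 J

3350.16 J


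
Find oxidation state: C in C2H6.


2x + 6(+1) = 0, so x = -3
Oxidation number: -3

-3


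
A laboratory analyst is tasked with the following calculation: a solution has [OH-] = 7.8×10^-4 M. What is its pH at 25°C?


pOH = -log10([OH-]) = -log10(7.8×10^-4)
= 4 - log10(7.8) = 3.11
pH = 14 - pOH = 14 - 3.11 = 10.89

10.89


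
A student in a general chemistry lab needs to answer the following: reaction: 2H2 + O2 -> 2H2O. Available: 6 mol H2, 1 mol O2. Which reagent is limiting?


Mole ratio available / coefficient:
  H2: 6/2 = 3.000
  O2: 1/1 = 1.000
Smaller ratio is limiting.

O2


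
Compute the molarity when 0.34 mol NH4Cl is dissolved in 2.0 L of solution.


M = n/V = 0.34/2.0 = 0.170 mol/L

0.170 M


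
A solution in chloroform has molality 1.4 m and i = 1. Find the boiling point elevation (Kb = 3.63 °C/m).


ΔTb = Kb × m × i
= 3.63 × 1.4 × 1
= 5.082 °C

5.082 °C


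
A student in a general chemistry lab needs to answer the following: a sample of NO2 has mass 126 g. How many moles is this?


M(NO2) = 46.01 g/mol
n = mass/M = 126/46.01 = 2.7385 mol

2.7385 mol


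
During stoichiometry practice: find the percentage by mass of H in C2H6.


M(C2H6) = 2×12.01 + 6×1.008 = 30.068 g/mol
Mass of H = 6 × 1.008 = 6.048 g/mol
% H = 6.048/30.068 × 100 = 20.11%

20.11%


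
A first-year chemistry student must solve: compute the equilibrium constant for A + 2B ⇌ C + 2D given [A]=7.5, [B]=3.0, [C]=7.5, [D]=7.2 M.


Kc = [C][D]^2/([A][B]^2)
= (7.5^1 × 7.2^2)/(7.5^1 × 3.0^2)
= 388.8/67.5
= 5.760

5.760


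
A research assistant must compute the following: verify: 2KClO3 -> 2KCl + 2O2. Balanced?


Equation: 2KClO3 -> 2KCl + 2O2
Check atoms: Cl: 2=2, K: 2=2, O: 6≠4
Not balanced

No, not balanced


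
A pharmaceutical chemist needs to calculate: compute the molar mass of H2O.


M(H2O) = 2×1.008 + 1×16.0
= 2.02 + 16.0
= 18.02 g/mol

18.02 g/mol


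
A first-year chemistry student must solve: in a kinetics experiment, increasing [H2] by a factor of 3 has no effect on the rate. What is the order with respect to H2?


rate ∝ [H2]^n
rate ∝ [H2]^0
Order in H2: 0

0


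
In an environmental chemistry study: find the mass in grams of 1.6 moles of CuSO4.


M(CuSO4) = 159.62 g/mol
mass = n × M = 1.6 × 159.62 = 255.39 g

255.39 g


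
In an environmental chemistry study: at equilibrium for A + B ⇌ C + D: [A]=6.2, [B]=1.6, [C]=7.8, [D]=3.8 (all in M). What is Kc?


Kc = [C][D]/([A][B])
= (7.8^1 × 3.8^1)/(6.2^1 × 1.6^1)
= 29.64/9.92
= 2.988

2.988


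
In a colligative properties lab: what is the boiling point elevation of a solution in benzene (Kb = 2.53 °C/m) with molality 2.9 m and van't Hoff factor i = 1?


ΔTb = Kb × m × i
= 2.53 × 2.9 × 1
= 7.337 °C

7.337 °C


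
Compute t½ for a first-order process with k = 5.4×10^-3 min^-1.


t½ = ln2/k = 0.693147/(5.4×10^-3 min^-1)
= 128.4 min

128.4 min


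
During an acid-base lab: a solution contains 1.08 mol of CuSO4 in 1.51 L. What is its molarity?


M = n/V = 1.08/1.51 = 0.715 mol/L

0.715 M


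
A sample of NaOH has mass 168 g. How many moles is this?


M(NaOH) = 40.0 g/mol
n = mass/M = 168/40.0 = 4.2 mol

4.2 mol


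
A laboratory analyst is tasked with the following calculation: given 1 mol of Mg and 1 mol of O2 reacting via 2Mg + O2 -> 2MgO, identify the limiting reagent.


Mole ratio available / coefficient:
  Mg: 1/2 = 0.500
  O2: 1/1 = 1.000
Smaller ratio is limiting.

Mg


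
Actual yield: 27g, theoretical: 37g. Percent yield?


% yield = actual/theoretical × 100
= 27/37 × 100
= 72.97%

72.97%


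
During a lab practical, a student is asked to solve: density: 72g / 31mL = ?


ρ = mass/volume
= 72/31
= 2.323 g/mL

2.323 g/mL


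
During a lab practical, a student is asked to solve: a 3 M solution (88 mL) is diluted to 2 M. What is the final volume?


C1V1 = C2V2
3 × 88 = 2 × V2
V2 = 264/2 = 132.0 mL

132.0 mL


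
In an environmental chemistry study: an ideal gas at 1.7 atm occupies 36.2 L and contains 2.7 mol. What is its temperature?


PV = nRT  (R = 0.08206 L·atm/(mol·K))
T = PV/(nR) = 1.7×36.2/(2.7×0.08206)
= 61.54/0.221562
= 277.76 K

277.76 K


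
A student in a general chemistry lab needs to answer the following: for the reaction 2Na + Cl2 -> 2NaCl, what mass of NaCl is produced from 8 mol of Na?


Mole ratio NaCl:Na = 2:2
n(NaCl) = 8 × 2/2 = 8.000 mol
mass = 8.000 × 58.44 = 467.52 g

467.52 g


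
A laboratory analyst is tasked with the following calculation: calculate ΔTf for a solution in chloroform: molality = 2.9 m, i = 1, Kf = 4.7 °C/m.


ΔTf = Kf × m × i
= 4.7 × 2.9 × 1
= 13.63 °C

13.63 °C


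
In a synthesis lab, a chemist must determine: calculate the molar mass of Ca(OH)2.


M(Ca(OH)2) = 1×40.08 + 2×16.0 + 2×1.008
= 40.08 + 32.0 + 2.02
= 74.1 g/mol

74.1 g/mol


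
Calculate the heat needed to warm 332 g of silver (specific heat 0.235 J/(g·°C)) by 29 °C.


q = mcΔT = 332 × 0.235 × 29
= 2262.58 J

2262.58 J


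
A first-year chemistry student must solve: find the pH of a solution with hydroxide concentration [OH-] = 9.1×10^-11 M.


pOH = -log10([OH-]) = -log10(9.1×10^-11)
= 11 - log10(9.1) = 10.04
pH = 14 - pOH = 14 - 10.04 = 3.96

3.96


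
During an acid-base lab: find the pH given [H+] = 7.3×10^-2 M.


pH = -log10([H+]) = -log10(7.3×10^-2)
= 2 - log10(7.3)
= 2 - 0.86
= 1.14

1.14


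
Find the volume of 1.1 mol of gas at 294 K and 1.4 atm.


PV = nRT  (R = 0.08206 L·atm/(mol·K))
V = nRT/P = 1.1×0.08206×294/1.4
= 18.956 L

18.956 L


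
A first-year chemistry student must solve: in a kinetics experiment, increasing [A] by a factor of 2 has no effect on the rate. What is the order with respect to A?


rate ∝ [A]^n
rate ∝ [A]^0
Order in A: 0

0


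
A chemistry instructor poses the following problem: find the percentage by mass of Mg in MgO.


M(MgO) = 1×24.31 + 1×16.0 = 40.31 g/mol
Mass of Mg = 1 × 24.31 = 24.31 g/mol
% Mg = 24.31/40.31 × 100 = 60.31%

60.31%


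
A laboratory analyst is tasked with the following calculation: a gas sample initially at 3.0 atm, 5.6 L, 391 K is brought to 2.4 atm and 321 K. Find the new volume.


P1V1/T1 = P2V2/T2
V2 = P1V1T2/(T1P2)
= 3.0×5.6×321/(391×2.4)
= 5.747 L

5.747 L


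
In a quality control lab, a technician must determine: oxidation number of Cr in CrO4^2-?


x + 4(-2) = -2, so x = +6
Oxidation number: +6

+6


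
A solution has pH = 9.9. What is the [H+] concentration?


[H+] = 10^(-pH) = 10^(-9.9)
= 1.26×10^-10 M

1.26×10^-10 M


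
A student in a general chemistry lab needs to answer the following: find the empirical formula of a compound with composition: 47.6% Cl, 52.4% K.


Assume 100 g sample. Moles of each element:
  Cl: 47.6/35.45 = 1.343 mol
  K: 52.4/39.1 = 1.34 mol
Divide by smallest (1.34):
  Cl: 1.343/1.34 = 1.0
  K: 1.34/1.34 = 1.0
Empirical formula: KCl

KCl


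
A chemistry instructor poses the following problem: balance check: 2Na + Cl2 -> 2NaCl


Equation: 2Na + Cl2 -> 2NaCl
Check atoms: Cl: 2=2, Na: 2=2
Balanced

Yes, balanced


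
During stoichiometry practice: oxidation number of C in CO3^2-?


x + 3(-2) = -2, so x = +4
Oxidation number: +4

+4


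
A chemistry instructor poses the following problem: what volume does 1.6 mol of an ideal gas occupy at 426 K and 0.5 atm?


PV = nRT  (R = 0.08206 L·atm/(mol·K))
V = nRT/P = 1.6×0.08206×426/0.5
= 111.864 L

111.864 L


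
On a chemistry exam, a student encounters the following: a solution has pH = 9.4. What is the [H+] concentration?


[H+] = 10^(-pH) = 10^(-9.4)
= 3.98×10^-10 M

3.98×10^-10 M


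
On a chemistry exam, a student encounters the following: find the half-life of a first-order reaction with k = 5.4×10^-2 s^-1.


t½ = ln2/k = 0.693147/(5.4×10^-2 s^-1)
= 12.84 s

12.84 s


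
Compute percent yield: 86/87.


% yield = actual/theoretical × 100
= 86/87 × 100
= 98.85%

98.85%


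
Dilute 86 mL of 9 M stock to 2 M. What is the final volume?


C1V1 = C2V2
9 × 86 = 2 × V2
V2 = 774/2 = 387.0 mL

387.0 mL


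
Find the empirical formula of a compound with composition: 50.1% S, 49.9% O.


Assume 100 g sample. Moles of each element:
  S: 50.1/32.07 = 1.562 mol
  O: 49.9/16.0 = 3.119 mol
Divide by smallest (1.562):
  S: 1.562/1.562 = 1.0
  O: 3.119/1.562 = 2.0
Empirical formula: SO2

SO2


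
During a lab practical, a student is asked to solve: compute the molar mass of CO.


M(CO) = 1×12.01 + 1×16.0
= 12.01 + 16.0
= 28.01 g/mol

28.01 g/mol


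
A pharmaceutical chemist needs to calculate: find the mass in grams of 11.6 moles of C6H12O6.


M(C6H12O6) = 180.16 g/mol
mass = n × M = 11.6 × 180.16 = 2089.86 g

2089.86 g


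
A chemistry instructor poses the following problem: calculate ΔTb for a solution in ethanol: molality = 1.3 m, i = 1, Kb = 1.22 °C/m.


ΔTb = Kb × m × i
= 1.22 × 1.3 × 1
= 1.586 °C

1.586 °C


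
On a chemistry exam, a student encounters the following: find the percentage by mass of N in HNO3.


M(HNO3) = 1×1.008 + 1×14.01 + 3×16.0 = 63.018 g/mol
Mass of N = 1 × 14.01 = 14.01 g/mol
% N = 14.01/63.018 × 100 = 22.23%

22.23%


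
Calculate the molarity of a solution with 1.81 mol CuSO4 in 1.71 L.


M = n/V = 1.81/1.71 = 1.058 mol/L

1.058 M


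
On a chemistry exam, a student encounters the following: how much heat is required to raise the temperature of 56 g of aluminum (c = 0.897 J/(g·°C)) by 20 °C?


q = mcΔT = 56 × 0.897 × 20
= 1004.64 J

1004.64 J


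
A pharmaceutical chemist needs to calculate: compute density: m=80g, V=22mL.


ρ = mass/volume
= 80/22
= 3.636 g/mL

3.636 g/mL


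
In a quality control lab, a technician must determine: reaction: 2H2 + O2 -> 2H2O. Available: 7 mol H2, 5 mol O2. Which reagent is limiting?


Mole ratio available / coefficient:
  H2: 7/2 = 3.500
  O2: 5/1 = 5.000
Smaller ratio is limiting.

H2


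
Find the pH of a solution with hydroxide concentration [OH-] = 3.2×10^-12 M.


pOH = -log10([OH-]) = -log10(3.2×10^-12)
= 12 - log10(3.2) = 11.49
pH = 14 - pOH = 14 - 11.49 = 2.51

2.51


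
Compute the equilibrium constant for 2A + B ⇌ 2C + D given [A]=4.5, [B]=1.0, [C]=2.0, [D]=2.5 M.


Kc = [C]^2[D]/([A]^2[B])
= (2.0^2 × 2.5^1)/(4.5^2 × 1.0^1)
= 10/20.25
= 0.4938

0.4938


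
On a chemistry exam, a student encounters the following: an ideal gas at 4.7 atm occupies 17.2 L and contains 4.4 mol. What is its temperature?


PV = nRT  (R = 0.08206 L·atm/(mol·K))
T = PV/(nR) = 4.7×17.2/(4.4×0.08206)
= 80.84/0.361064
= 223.89 K

223.89 K


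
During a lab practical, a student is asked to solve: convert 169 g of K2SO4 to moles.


M(K2SO4) = 174.27 g/mol
n = mass/M = 169/174.27 = 0.9698 mol

0.9698 mol


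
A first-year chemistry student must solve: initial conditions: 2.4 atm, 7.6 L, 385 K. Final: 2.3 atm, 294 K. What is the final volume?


P1V1/T1 = P2V2/T2
V2 = P1V1T2/(T1P2)
= 2.4×7.6×294/(385×2.3)
= 6.056 L

6.056 L


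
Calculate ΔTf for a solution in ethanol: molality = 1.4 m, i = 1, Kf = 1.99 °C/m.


ΔTf = Kf × m × i
= 1.99 × 1.4 × 1
= 2.786 °C

2.786 °C


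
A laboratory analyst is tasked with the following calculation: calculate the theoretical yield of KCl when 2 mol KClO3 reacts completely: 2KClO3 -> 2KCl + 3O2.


Mole ratio KCl:KClO3 = 2:2
n(KCl) = 2 × 2/2 = 2.000 mol
mass = 2.000 × 74.55 = 149.1 g

149.1 g


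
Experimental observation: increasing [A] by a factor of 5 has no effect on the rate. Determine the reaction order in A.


rate ∝ [A]^n
rate ∝ [A]^0
Order in A: 0

0


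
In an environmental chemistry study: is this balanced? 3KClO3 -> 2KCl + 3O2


Equation: 3KClO3 -> 2KCl + 3O2
Check atoms: Cl: 3≠2, K: 3≠2, O: 9≠6
Not balanced

No, not balanced


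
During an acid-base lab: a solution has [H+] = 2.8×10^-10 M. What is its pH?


pH = -log10([H+]) = -log10(2.8×10^-10)
= 10 - log10(2.8)
= 10 - 0.45
= 9.55

9.55


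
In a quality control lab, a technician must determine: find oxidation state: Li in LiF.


Group 1 metal: +1
Oxidation number: +1

+1


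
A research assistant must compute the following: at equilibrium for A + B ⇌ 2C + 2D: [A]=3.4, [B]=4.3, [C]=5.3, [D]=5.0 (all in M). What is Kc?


Kc = [C]^2[D]^2/([A][B])
= (5.3^2 × 5.0^2)/(3.4^1 × 4.3^1)
= 702.25/14.62
= 48.03

48.03


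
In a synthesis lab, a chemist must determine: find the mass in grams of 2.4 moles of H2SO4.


M(H2SO4) = 98.09 g/mol
mass = n × M = 2.4 × 98.09 = 235.42 g

235.42 g


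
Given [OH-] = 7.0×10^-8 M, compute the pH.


pOH = -log10([OH-]) = -log10(7.0×10^-8)
= 8 - log10(7.0) = 7.15
pH = 14 - pOH = 14 - 7.15 = 6.85

6.85


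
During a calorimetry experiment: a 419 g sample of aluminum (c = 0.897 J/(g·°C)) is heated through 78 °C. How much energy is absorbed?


q = mcΔT = 419 × 0.897 × 78
= 29315.75 J

29315.75 J


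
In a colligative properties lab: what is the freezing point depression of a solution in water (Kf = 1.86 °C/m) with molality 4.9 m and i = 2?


ΔTf = Kf × m × i
= 1.86 × 4.9 × 2
= 18.228 °C

18.228 °C


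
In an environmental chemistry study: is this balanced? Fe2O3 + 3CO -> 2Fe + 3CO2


Equation: Fe2O3 + 3CO -> 2Fe + 3CO2
Check atoms: C: 3=3, Fe: 2=2, O: 6=6
Balanced

Yes, balanced


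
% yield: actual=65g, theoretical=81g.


% yield = actual/theoretical × 100
= 65/81 × 100
= 80.25%

80.25%


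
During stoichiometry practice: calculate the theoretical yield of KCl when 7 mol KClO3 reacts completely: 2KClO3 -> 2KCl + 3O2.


Mole ratio KCl:KClO3 = 2:2
n(KCl) = 7 × 2/2 = 7.000 mol
mass = 7.000 × 74.55 = 521.85 g

521.85 g


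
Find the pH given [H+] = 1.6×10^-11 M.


pH = -log10([H+]) = -log10(1.6×10^-11)
= 11 - log10(1.6)
= 11 - 0.2
= 10.8

10.8


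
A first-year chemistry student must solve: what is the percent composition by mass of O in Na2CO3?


M(Na2CO3) = 2×22.99 + 1×12.01 + 3×16.0 = 105.99 g/mol
Mass of O = 3 × 16.0 = 48.00 g/mol
% O = 48.00/105.99 × 100 = 45.29%

45.29%


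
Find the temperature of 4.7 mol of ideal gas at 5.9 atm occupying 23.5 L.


PV = nRT  (R = 0.08206 L·atm/(mol·K))
T = PV/(nR) = 5.9×23.5/(4.7×0.08206)
= 138.65/0.385682
= 359.49 K

359.49 K


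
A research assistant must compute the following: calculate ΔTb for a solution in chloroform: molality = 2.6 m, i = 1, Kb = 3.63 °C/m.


ΔTb = Kb × m × i
= 3.63 × 2.6 × 1
= 9.438 °C

9.438 °C


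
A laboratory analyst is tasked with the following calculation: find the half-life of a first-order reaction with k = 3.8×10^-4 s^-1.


t½ = ln2/k = 0.693147/(3.8×10^-4 s^-1)
= 1824 s

1824 s


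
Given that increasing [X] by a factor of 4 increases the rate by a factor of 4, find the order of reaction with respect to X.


rate ∝ [X]^n
4^n = 4 → n = 1
Order in X: 1

1


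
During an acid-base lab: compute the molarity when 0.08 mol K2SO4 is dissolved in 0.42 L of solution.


M = n/V = 0.08/0.42 = 0.190 mol/L

0.190 M


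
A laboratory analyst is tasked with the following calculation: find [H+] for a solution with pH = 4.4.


[H+] = 10^(-pH) = 10^(-4.4)
= 3.98×10^-5 M

3.98×10^-5 M


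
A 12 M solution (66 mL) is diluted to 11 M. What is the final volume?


C1V1 = C2V2
12 × 66 = 11 × V2
V2 = 792/11 = 72.0 mL

72.0 mL


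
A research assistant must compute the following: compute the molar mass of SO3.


M(SO3) = 1×32.07 + 3×16.0
= 32.07 + 48.0
= 80.07 g/mol

80.07 g/mol


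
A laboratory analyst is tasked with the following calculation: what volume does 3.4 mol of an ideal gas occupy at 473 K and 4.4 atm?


PV = nRT  (R = 0.08206 L·atm/(mol·K))
V = nRT/P = 3.4×0.08206×473/4.4
= 29.993 L

29.993 L


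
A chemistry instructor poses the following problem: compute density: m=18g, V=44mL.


ρ = mass/volume
= 18/44
= 0.409 g/mL

0.409 g/mL


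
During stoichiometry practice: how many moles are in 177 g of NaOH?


M(NaOH) = 40.0 g/mol
n = mass/M = 177/40.0 = 4.425 mol

4.425 mol


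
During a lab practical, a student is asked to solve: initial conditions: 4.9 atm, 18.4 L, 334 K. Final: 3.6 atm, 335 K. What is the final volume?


P1V1/T1 = P2V2/T2
V2 = P1V1T2/(T1P2)
= 4.9×18.4×335/(334×3.6)
= 25.119 L

25.119 L


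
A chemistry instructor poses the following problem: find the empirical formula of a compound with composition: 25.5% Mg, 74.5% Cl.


Assume 100 g sample. Moles of each element:
  Mg: 25.5/24.31 = 1.049 mol
  Cl: 74.5/35.45 = 2.102 mol
Divide by smallest (1.049):
  Mg: 1.049/1.049 = 1.0
  Cl: 2.102/1.049 = 2.0
Empirical formula: MgCl2

MgCl2


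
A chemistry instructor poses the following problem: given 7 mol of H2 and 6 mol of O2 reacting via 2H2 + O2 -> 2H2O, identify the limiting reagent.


Mole ratio available / coefficient:
  H2: 7/2 = 3.500
  O2: 6/1 = 6.000
Smaller ratio is limiting.

H2


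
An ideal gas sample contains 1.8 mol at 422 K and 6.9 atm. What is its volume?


PV = nRT  (R = 0.08206 L·atm/(mol·K))
V = nRT/P = 1.8×0.08206×422/6.9
= 9.034 L

9.034 L


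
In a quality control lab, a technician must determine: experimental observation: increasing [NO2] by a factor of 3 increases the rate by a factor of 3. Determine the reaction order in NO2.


rate ∝ [NO2]^n
3^n = 3 → n = 1
Order in NO2: 1

1


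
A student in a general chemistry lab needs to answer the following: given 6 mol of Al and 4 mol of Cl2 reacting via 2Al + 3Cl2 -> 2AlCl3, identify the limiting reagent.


Mole ratio available / coefficient:
  Al: 6/2 = 3.000
  Cl2: 4/3 = 1.333
Smaller ratio is limiting.

Cl2


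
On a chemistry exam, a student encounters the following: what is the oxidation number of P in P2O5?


2x + 5(-2) = 0, so x = +5
Oxidation number: +5

+5


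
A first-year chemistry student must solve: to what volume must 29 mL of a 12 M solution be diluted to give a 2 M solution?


C1V1 = C2V2
12 × 29 = 2 × V2
V2 = 348/2 = 174.0 mL

174.0 mL


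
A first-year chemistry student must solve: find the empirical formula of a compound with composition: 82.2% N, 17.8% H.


Assume 100 g sample. Moles of each element:
  N: 82.2/14.01 = 5.867 mol
  H: 17.8/1.008 = 17.659 mol
Divide by smallest (5.867):
  N: 5.867/5.867 = 1.0
  H: 17.659/5.867 = 3.01
Empirical formula: NH3

NH3


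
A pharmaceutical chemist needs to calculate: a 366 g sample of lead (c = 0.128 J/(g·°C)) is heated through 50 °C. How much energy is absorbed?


q = mcΔT = 366 × 0.128 × 50
= 2342.40 J

2342.40 J


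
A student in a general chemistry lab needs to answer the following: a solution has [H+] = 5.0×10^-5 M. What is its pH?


pH = -log10([H+]) = -log10(5.0×10^-5)
= 5 - log10(5.0)
= 5 - 0.7
= 4.3

4.3


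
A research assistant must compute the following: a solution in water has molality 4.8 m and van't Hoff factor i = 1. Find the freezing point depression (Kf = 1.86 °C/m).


ΔTf = Kf × m × i
= 1.86 × 4.8 × 1
= 8.928 °C

8.928 °C


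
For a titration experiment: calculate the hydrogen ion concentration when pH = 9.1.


[H+] = 10^(-pH) = 10^(-9.1)
= 7.94×10^-10 M

7.94×10^-10 M


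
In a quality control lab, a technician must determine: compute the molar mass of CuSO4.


M(CuSO4) = 1×63.55 + 1×32.07 + 4×16.0
= 63.55 + 32.07 + 64.0
= 159.62 g/mol

159.62 g/mol


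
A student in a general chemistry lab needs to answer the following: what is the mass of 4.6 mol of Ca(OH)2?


M(Ca(OH)2) = 74.1 g/mol
mass = n × M = 4.6 × 74.1 = 340.86 g

340.86 g


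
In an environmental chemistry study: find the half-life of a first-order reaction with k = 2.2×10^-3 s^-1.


t½ = ln2/k = 0.693147/(2.2×10^-3 s^-1)
= 315.1 s

315.1 s


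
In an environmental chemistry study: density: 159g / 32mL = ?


ρ = mass/volume
= 159/32
= 4.969 g/mL

4.969 g/mL


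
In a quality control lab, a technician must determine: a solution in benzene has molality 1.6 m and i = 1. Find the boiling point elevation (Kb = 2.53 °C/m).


ΔTb = Kb × m × i
= 2.53 × 1.6 × 1
= 4.048 °C

4.048 °C


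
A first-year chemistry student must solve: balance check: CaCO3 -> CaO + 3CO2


Equation: CaCO3 -> CaO + 3CO2
Check atoms: C: 1≠3, Ca: 1=1, O: 3≠7
Not balanced

No, not balanced


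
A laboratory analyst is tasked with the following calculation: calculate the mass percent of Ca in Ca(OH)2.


M(Ca(OH)2) = 1×40.08 + 2×16.0 + 2×1.008 = 74.096 g/mol
Mass of Ca = 1 × 40.08 = 40.08 g/mol
% Ca = 40.08/74.096 × 100 = 54.09%

54.09%


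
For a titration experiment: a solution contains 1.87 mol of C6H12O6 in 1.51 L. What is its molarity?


M = n/V = 1.87/1.51 = 1.238 mol/L

1.238 M


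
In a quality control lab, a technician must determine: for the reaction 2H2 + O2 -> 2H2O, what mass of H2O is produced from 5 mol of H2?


Mole ratio H2O:H2 = 2:2
n(H2O) = 5 × 2/2 = 5.000 mol
mass = 5.000 × 18.02 = 90.1 g

90.1 g


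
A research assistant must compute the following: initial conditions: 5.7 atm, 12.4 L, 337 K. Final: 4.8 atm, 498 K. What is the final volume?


P1V1/T1 = P2V2/T2
V2 = P1V1T2/(T1P2)
= 5.7×12.4×498/(337×4.8)
= 21.76 L

21.76 L


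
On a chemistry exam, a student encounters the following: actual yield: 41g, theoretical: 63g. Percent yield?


% yield = actual/theoretical × 100
= 41/63 × 100
= 65.08%

65.08%


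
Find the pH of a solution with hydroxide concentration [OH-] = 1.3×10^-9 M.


pOH = -log10([OH-]) = -log10(1.3×10^-9)
= 9 - log10(1.3) = 8.89
pH = 14 - pOH = 14 - 8.89 = 5.11

5.11
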